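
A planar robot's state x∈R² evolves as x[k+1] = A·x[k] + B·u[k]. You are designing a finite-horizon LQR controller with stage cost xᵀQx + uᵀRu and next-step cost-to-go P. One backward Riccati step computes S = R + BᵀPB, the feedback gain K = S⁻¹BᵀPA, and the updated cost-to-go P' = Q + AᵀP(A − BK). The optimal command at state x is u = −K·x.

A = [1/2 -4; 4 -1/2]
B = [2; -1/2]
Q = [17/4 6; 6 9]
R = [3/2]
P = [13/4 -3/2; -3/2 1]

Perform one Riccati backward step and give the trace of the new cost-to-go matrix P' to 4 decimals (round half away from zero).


22.4137

BᵀP = [7.2500 -3.5000]
S = R + BᵀPB = [3/2] + [16.2500] = [17.7500]
BᵀPA = [-10.3750 -27.2500]
K = S⁻¹·BᵀPA = [-0.5845 -1.5352]
A−BK = [1.6690 -0.9296; 3.7077 -1.2676]
AᵀP(A−BK) = [4.7482 -0.0528; -0.0528 4.4155]
P' = Q + AᵀP(A−BK) = [8.9982 5.9472; 5.9472 13.4155]
tr(P') = 22.4137


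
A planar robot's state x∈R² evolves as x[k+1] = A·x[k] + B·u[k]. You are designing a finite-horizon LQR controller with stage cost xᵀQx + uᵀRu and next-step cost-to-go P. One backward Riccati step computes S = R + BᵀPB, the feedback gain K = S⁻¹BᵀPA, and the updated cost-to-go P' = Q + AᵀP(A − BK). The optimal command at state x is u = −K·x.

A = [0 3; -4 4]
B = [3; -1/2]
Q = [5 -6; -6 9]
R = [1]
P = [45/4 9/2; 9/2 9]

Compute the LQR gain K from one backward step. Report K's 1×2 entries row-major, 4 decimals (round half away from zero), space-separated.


-0.3956 1.4341

BᵀP = [31.5000 9.0000]
S = R + BᵀPB = [1] + [90.0000] = [91.0000]
BᵀPA = [-36.0000 130.5000]
K = S⁻¹·BᵀPA = [-0.3956 1.4341]
A−BK = [1.1868 -1.3022; -4.1978 4.7170]
AᵀP(A−BK) = [129.7582 -146.3736; -146.3736 166.1044]
P' = Q + AᵀP(A−BK) = [134.7582 -152.3736; -152.3736 175.1044]
tr(P') = 309.8626


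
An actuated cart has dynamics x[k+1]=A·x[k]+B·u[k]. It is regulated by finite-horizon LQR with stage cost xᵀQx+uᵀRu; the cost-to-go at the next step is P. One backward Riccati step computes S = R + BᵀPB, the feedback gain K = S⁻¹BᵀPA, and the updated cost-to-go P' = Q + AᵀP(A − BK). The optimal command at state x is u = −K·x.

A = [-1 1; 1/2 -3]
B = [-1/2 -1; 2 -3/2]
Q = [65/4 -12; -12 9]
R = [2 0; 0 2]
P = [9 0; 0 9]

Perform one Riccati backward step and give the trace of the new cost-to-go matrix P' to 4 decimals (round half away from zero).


BᵀP = [-4.5000 18.0000; -9.0000 -13.5000]
S = R + BᵀPB = [2 0; 0 2] + [38.2500 -22.5000; -22.5000 29.2500] = [40.2500 -22.5000; -22.5000 31.2500]
BᵀPA = [13.5000 -58.5000; 2.2500 31.5000]
K = S⁻¹·BᵀPA = [0.6287 -1.4894; 0.5247 -0.0644]
A−BK = [-0.1610 0.1909; 0.0296 -0.1178]
AᵀP(A−BK) = [1.5822 -2.2483; -2.2483 4.8978]
P' = Q + AᵀP(A−BK) = [17.8322 -14.2483; -14.2483 13.8978]
tr(P') = 31.7300

31.7300


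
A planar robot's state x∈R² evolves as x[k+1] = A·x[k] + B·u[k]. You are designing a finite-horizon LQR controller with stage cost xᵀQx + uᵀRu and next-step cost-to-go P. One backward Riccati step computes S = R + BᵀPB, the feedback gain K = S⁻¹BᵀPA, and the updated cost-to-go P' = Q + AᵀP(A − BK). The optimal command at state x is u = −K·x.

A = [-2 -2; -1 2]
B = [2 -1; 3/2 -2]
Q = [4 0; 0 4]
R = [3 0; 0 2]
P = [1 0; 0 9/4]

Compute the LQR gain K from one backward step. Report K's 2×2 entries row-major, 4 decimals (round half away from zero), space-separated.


BᵀP = [2.0000 3.3750; -1.0000 -4.5000]
S = R + BᵀPB = [3 0; 0 2] + [9.0625 -8.7500; -8.7500 10.0000] = [12.0625 -8.7500; -8.7500 12.0000]
BᵀPA = [-7.3750 2.7500; 6.5000 -7.0000]
K = S⁻¹·BᵀPA = [-0.4638 -0.4143; 0.2035 -0.8854]
A−BK = [-0.8689 -2.0568; 0.1027 0.8506]
AᵀP(A−BK) = [1.5069 2.1998; 2.1998 7.9413]
P' = Q + AᵀP(A−BK) = [5.5069 2.1998; 2.1998 11.9413]
tr(P') = 17.4482

-0.4638 -0.4143 0.2035 -0.8854


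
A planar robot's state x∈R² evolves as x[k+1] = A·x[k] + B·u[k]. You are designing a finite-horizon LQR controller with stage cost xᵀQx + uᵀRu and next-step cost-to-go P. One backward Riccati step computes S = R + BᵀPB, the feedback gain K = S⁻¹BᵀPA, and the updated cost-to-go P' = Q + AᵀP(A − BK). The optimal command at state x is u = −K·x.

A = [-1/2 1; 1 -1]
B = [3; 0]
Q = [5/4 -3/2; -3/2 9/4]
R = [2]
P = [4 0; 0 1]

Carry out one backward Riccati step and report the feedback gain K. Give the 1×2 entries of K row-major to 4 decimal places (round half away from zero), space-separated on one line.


-0.1579 0.3158

BᵀP = [12.0000 0.0000]
S = R + BᵀPB = [2] + [36.0000] = [38.0000]
BᵀPA = [-6.0000 12.0000]
K = S⁻¹·BᵀPA = [-0.1579 0.3158]
A−BK = [-0.0263 0.0526; 1.0000 -1.0000]
AᵀP(A−BK) = [1.0526 -1.1053; -1.1053 1.2105]
P' = Q + AᵀP(A−BK) = [2.3026 -2.6053; -2.6053 3.4605]
tr(P') = 5.7632


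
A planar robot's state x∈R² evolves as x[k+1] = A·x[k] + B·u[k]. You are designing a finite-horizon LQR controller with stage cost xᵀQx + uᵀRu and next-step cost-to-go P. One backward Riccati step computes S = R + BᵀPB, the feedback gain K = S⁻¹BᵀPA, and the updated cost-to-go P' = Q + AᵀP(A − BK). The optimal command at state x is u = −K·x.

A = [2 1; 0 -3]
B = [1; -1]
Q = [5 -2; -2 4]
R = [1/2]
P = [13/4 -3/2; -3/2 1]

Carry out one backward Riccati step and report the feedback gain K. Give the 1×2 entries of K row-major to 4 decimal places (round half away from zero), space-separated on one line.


1.2258 1.5806

BᵀP = [4.7500 -2.5000]
S = R + BᵀPB = [1/2] + [7.2500] = [7.7500]
BᵀPA = [9.5000 12.2500]
K = S⁻¹·BᵀPA = [1.2258 1.5806]
A−BK = [0.7742 -0.5806; 1.2258 -1.4194]
AᵀP(A−BK) = [1.3548 0.4839; 0.4839 1.8871]
P' = Q + AᵀP(A−BK) = [6.3548 -1.5161; -1.5161 5.8871]
tr(P') = 12.2419


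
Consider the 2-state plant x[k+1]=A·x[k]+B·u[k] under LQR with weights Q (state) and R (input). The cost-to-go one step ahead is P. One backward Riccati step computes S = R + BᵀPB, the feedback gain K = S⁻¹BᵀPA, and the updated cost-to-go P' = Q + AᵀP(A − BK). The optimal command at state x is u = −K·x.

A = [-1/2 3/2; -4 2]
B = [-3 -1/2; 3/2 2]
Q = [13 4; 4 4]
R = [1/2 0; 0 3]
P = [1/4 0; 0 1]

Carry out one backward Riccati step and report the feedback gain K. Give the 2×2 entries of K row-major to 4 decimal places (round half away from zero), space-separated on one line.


-0.5408 0.0157 -0.8654 0.5323

BᵀP = [-0.7500 1.5000; -0.1250 2.0000]
S = R + BᵀPB = [1/2 0; 0 3] + [4.5000 3.3750; 3.3750 4.0625] = [5.0000 3.3750; 3.3750 7.0625]
BᵀPA = [-5.6250 1.8750; -7.9375 3.8125]
K = S⁻¹·BᵀPA = [-0.5408 0.0157; -0.8654 0.5323]
A−BK = [-2.5552 1.8132; -1.4579 0.9118]
AᵀP(A−BK) = [6.1509 -3.8739; -3.8739 2.5036]
P' = Q + AᵀP(A−BK) = [19.1509 0.1261; 0.1261 6.5036]
tr(P') = 25.6545


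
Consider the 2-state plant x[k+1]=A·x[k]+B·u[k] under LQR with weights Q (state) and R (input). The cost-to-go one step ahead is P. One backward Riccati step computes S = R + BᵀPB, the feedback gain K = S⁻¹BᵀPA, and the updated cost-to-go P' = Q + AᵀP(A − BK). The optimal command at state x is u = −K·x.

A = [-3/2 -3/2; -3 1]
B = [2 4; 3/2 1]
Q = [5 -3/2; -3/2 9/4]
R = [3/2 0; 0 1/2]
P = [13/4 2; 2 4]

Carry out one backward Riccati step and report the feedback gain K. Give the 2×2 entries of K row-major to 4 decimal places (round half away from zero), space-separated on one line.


-1.4833 0.7261 0.1752 -0.6256

BᵀP = [9.5000 10.0000; 15.0000 12.0000]
S = R + BᵀPB = [3/2 0; 0 1/2] + [34.0000 48.0000; 48.0000 72.0000] = [35.5000 48.0000; 48.0000 72.5000]
BᵀPA = [-44.2500 -4.2500; -58.5000 -10.5000]
K = S⁻¹·BᵀPA = [-1.4833 0.7261; 0.1752 -0.6256]
A−BK = [0.7660 -0.4500; -0.9502 0.5364]
AᵀP(A−BK) = [5.9227 -3.1524; -3.1524 1.8300]
P' = Q + AᵀP(A−BK) = [10.9227 -4.6524; -4.6524 4.0800]
tr(P') = 15.0027


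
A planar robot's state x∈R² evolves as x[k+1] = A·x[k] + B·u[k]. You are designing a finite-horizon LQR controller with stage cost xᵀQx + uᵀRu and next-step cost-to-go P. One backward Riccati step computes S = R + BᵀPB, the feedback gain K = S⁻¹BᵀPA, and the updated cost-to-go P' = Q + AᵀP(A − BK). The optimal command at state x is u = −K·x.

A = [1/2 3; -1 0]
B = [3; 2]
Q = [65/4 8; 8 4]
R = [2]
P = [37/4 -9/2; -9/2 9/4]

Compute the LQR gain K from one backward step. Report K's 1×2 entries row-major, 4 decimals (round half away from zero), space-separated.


BᵀP = [18.7500 -9.0000]
S = R + BᵀPB = [2] + [38.2500] = [40.2500]
BᵀPA = [18.3750 56.2500]
K = S⁻¹·BᵀPA = [0.4565 1.3975]
A−BK = [-0.8696 -1.1925; -1.9130 -2.7950]
AᵀP(A−BK) = [0.6739 1.6957; 1.6957 4.6398]
P' = Q + AᵀP(A−BK) = [16.9239 9.6957; 9.6957 8.6398]
tr(P') = 25.5637

0.4565 1.3975


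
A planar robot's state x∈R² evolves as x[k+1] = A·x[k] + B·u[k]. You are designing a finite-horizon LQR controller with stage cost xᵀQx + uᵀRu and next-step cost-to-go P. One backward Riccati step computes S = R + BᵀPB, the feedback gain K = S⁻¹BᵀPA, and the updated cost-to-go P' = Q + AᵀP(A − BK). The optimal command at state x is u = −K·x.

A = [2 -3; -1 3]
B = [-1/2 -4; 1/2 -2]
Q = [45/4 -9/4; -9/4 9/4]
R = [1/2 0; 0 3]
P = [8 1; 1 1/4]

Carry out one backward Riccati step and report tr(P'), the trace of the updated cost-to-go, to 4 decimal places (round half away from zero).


17.1664

BᵀP = [-3.5000 -0.3750; -34.0000 -4.5000]
S = R + BᵀPB = [1/2 0; 0 3] + [1.5625 14.7500; 14.7500 145.0000] = [2.0625 14.7500; 14.7500 148.0000]
BᵀPA = [-6.6250 9.3750; -63.5000 88.5000]
K = S⁻¹·BᵀPA = [-0.5004 0.9366; -0.3792 0.5046]
A−BK = [0.2331 -0.5132; -1.5082 3.5410]
AᵀP(A−BK) = [0.8567 -1.5011; -1.5011 2.8097]
P' = Q + AᵀP(A−BK) = [12.1067 -3.7511; -3.7511 5.0597]
tr(P') = 17.1664


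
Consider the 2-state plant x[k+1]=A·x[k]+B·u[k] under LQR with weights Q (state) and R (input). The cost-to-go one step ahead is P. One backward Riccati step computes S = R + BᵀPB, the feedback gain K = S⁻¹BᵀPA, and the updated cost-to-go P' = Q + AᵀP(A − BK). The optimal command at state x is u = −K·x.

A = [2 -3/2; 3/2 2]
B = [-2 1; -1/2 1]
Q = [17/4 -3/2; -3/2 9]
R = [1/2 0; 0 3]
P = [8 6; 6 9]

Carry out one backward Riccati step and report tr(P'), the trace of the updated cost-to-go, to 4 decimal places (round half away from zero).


27.0490

BᵀP = [-19.0000 -16.5000; 14.0000 15.0000]
S = R + BᵀPB = [1/2 0; 0 3] + [46.2500 -35.5000; -35.5000 29.0000] = [46.7500 -35.5000; -35.5000 32.0000]
BᵀPA = [-62.7500 -4.5000; 50.5000 9.0000]
K = S⁻¹·BᵀPA = [-0.9130 0.7444; 0.5652 1.1071]
A−BK = [-0.3913 -1.1182; 0.4783 1.2651]
AᵀP(A−BK) = [2.4130 4.3043; 4.3043 11.3860]
P' = Q + AᵀP(A−BK) = [6.6630 2.8043; 2.8043 20.3860]
tr(P') = 27.0490


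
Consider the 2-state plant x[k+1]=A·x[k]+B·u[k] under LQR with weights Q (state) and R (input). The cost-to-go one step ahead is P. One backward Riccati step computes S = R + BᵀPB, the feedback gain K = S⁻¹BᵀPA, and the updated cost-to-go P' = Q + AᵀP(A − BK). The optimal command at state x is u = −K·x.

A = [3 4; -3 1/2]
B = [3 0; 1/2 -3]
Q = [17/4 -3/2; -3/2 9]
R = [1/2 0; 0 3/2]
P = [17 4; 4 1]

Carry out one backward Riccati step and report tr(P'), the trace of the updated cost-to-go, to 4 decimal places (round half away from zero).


14.9318

BᵀP = [53.0000 12.5000; -12.0000 -3.0000]
S = R + BᵀPB = [1/2 0; 0 3/2] + [165.2500 -37.5000; -37.5000 9.0000] = [165.7500 -37.5000; -37.5000 10.5000]
BᵀPA = [121.5000 218.2500; -27.0000 -49.5000]
K = S⁻¹·BᵀPA = [0.7879 1.3030; 0.2424 -0.0606]
A−BK = [0.6364 0.0909; -2.6667 -0.3333]
AᵀP(A−BK) = [0.8182 0.5455; 0.5455 0.8636]
P' = Q + AᵀP(A−BK) = [5.0682 -0.9545; -0.9545 9.8636]
tr(P') = 14.9318


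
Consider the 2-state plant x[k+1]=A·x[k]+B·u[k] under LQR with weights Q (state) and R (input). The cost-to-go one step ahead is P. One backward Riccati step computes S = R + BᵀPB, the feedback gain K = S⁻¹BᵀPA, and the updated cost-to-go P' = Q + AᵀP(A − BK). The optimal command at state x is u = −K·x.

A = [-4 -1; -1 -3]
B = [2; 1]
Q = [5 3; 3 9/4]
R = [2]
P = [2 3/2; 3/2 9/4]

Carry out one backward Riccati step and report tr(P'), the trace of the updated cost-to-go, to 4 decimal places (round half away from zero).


19.3185

BᵀP = [5.5000 5.2500]
S = R + BᵀPB = [2] + [16.2500] = [18.2500]
BᵀPA = [-27.2500 -21.2500]
K = S⁻¹·BᵀPA = [-1.4932 -1.1644]
A−BK = [-1.0137 1.3288; 0.4932 -1.8356]
AᵀP(A−BK) = [5.5616 2.5205; 2.5205 6.5068]
P' = Q + AᵀP(A−BK) = [10.5616 5.5205; 5.5205 8.7568]
tr(P') = 19.3185


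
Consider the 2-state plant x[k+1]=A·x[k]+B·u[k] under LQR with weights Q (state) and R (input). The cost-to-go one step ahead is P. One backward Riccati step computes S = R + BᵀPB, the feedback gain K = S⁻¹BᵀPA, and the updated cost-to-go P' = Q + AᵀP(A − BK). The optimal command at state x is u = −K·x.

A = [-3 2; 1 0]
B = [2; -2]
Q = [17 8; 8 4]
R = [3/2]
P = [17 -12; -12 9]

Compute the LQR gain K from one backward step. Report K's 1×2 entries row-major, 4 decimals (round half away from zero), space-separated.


-1.0720 0.5757

BᵀP = [58.0000 -42.0000]
S = R + BᵀPB = [3/2] + [200.0000] = [201.5000]
BᵀPA = [-216.0000 116.0000]
K = S⁻¹·BᵀPA = [-1.0720 0.5757]
A−BK = [-0.8561 0.8486; -1.1439 1.1514]
AᵀP(A−BK) = [2.4566 -1.6526; -1.6526 1.2208]
P' = Q + AᵀP(A−BK) = [19.4566 6.3474; 6.3474 5.2208]
tr(P') = 24.6774


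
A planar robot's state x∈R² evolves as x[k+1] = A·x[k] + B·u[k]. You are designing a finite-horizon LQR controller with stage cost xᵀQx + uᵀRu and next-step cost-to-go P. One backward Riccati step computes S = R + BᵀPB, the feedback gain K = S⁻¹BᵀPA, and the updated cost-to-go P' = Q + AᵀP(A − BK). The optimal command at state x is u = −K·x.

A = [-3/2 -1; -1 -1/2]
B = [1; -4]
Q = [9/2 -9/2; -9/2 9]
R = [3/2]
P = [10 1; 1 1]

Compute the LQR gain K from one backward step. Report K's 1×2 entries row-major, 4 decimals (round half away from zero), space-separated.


-0.3077 -0.2308

BᵀP = [6.0000 -3.0000]
S = R + BᵀPB = [3/2] + [18.0000] = [19.5000]
BᵀPA = [-6.0000 -4.5000]
K = S⁻¹·BᵀPA = [-0.3077 -0.2308]
A−BK = [-1.1923 -0.7692; -2.2308 -1.4231]
AᵀP(A−BK) = [24.6538 15.8654; 15.8654 10.2115]
P' = Q + AᵀP(A−BK) = [29.1538 11.3654; 11.3654 19.2115]
tr(P') = 48.3654


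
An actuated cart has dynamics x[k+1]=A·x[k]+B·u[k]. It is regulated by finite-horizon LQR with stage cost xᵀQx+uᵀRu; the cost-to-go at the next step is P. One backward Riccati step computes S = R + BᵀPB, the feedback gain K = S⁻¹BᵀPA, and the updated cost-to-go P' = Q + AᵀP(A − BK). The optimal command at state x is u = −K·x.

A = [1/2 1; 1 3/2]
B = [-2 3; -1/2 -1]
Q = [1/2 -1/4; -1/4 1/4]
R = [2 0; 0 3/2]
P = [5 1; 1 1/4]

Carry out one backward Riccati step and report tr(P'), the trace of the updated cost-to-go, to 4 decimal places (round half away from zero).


BᵀP = [-10.5000 -2.1250; 14.0000 2.7500]
S = R + BᵀPB = [2 0; 0 3/2] + [22.0625 -29.3750; -29.3750 39.2500] = [24.0625 -29.3750; -29.3750 40.7500]
BᵀPA = [-7.3750 -13.6875; 9.7500 18.1250]
K = S⁻¹·BᵀPA = [-0.1201 -0.2154; 0.1527 0.2895]
A−BK = [-0.1983 -0.2993; 1.0927 1.6818]
AᵀP(A−BK) = [0.1256 0.2137; 0.2137 0.3668]
P' = Q + AᵀP(A−BK) = [0.6256 -0.0363; -0.0363 0.6168]
tr(P') = 1.2424

1.2424


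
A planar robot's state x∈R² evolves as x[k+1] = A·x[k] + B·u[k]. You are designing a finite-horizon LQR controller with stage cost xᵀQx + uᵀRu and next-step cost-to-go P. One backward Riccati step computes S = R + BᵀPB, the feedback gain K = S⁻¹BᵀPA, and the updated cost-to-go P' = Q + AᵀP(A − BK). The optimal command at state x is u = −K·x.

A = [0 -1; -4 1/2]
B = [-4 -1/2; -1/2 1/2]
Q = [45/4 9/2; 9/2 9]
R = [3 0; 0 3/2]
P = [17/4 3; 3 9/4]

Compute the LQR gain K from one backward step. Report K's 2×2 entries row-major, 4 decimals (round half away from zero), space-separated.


BᵀP = [-18.5000 -13.1250; -0.6250 -0.3750]
S = R + BᵀPB = [3 0; 0 3/2] + [80.5625 2.6875; 2.6875 0.1250] = [83.5625 2.6875; 2.6875 1.6250]
BᵀPA = [52.5000 11.9375; 1.5000 0.4375]
K = S⁻¹·BᵀPA = [0.6322 0.1417; -0.1225 0.0348]
A−BK = [2.4676 -0.4156; -3.6226 0.5535]
AᵀP(A−BK) = [2.9926 0.0066; 0.0066 0.1053]
P' = Q + AᵀP(A−BK) = [14.2426 4.5066; 4.5066 9.1053]
tr(P') = 23.3479

0.6322 0.1417 -0.1225 0.0348


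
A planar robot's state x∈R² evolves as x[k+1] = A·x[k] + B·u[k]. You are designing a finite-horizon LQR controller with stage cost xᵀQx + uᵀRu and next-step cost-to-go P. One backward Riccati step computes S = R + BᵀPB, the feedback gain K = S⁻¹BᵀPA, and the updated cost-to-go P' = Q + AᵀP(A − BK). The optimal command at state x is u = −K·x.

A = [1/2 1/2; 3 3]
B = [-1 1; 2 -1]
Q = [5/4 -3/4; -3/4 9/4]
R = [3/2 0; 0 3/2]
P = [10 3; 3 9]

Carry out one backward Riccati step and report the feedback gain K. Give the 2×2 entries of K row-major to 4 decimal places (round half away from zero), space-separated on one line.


BᵀP = [-4.0000 15.0000; 7.0000 -6.0000]
S = R + BᵀPB = [3/2 0; 0 3/2] + [34.0000 -19.0000; -19.0000 13.0000] = [35.5000 -19.0000; -19.0000 14.5000]
BᵀPA = [43.0000 43.0000; -14.5000 -14.5000]
K = S⁻¹·BᵀPA = [2.2634 2.2634; 1.9659 1.9659]
A−BK = [0.7976 0.7976; 0.4390 0.4390]
AᵀP(A−BK) = [23.6780 23.6780; 23.6780 23.6780]
P' = Q + AᵀP(A−BK) = [24.9280 22.9280; 22.9280 25.9280]
tr(P') = 50.8561

2.2634 2.2634 1.9659 1.9659


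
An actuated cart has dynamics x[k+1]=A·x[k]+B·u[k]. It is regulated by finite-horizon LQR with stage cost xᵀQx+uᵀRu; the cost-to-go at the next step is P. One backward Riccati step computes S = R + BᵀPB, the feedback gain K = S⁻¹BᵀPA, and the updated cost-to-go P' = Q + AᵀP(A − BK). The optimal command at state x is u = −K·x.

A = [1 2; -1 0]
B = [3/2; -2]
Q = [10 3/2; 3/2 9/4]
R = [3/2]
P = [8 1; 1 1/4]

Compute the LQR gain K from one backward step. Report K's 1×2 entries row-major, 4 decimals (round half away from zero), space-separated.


0.6207 1.3793

BᵀP = [10.0000 1.0000]
S = R + BᵀPB = [3/2] + [13.0000] = [14.5000]
BᵀPA = [9.0000 20.0000]
K = S⁻¹·BᵀPA = [0.6207 1.3793]
A−BK = [0.0690 -0.0690; 0.2414 2.7586]
AᵀP(A−BK) = [0.6638 1.5862; 1.5862 4.4138]
P' = Q + AᵀP(A−BK) = [10.6638 3.0862; 3.0862 6.6638]
tr(P') = 17.3276


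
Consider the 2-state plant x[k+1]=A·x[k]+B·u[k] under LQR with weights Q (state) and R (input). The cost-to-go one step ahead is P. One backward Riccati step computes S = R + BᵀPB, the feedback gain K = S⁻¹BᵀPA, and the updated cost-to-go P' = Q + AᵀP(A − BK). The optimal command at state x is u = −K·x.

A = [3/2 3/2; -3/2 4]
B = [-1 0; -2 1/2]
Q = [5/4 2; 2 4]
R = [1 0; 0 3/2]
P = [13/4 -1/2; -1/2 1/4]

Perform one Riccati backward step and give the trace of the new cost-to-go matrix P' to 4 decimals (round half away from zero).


13.4654

BᵀP = [-2.2500 0.0000; -0.2500 0.1250]
S = R + BᵀPB = [1 0; 0 3/2] + [2.2500 0.0000; 0.0000 0.0625] = [3.2500 0.0000; 0.0000 1.5625]
BᵀPA = [-3.3750 -3.3750; -0.5625 0.1250]
K = S⁻¹·BᵀPA = [-1.0385 -1.0385; -0.3600 0.0800]
A−BK = [0.4615 0.4615; -3.3969 1.8831]
AᵀP(A−BK) = [6.4177 0.4777; 0.4777 1.7977]
P' = Q + AᵀP(A−BK) = [7.6677 2.4777; 2.4777 5.7977]
tr(P') = 13.4654


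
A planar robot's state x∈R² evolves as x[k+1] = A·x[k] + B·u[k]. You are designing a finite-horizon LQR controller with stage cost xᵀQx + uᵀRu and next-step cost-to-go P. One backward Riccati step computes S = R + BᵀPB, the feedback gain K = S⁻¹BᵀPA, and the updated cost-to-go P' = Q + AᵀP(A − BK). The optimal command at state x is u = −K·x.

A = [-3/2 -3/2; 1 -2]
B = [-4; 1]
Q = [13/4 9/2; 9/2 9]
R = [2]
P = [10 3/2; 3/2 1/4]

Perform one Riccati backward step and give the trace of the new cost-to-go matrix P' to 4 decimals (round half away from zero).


BᵀP = [-38.5000 -5.7500]
S = R + BᵀPB = [2] + [148.2500] = [150.2500]
BᵀPA = [52.0000 69.2500]
K = S⁻¹·BᵀPA = [0.3461 0.4609]
A−BK = [-0.1156 0.3436; 0.6539 -2.4609]
AᵀP(A−BK) = [0.2533 0.2833; 0.2833 0.5828]
P' = Q + AᵀP(A−BK) = [3.5033 4.7833; 4.7833 9.5828]
tr(P') = 13.0861

13.0861


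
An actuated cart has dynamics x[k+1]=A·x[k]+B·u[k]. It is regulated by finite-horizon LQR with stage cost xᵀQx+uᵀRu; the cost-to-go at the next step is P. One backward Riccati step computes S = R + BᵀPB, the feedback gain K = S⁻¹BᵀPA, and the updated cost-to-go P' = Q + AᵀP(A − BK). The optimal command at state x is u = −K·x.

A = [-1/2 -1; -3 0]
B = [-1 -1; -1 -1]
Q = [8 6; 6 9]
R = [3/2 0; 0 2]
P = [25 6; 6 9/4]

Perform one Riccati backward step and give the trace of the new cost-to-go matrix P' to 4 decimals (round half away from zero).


22.1458

BᵀP = [-31.0000 -8.2500; -31.0000 -8.2500]
S = R + BᵀPB = [3/2 0; 0 2] + [39.2500 39.2500; 39.2500 39.2500] = [40.7500 39.2500; 39.2500 41.2500]
BᵀPA = [40.2500 31.0000; 40.2500 31.0000]
K = S⁻¹·BᵀPA = [0.5735 0.4417; 0.4301 0.3313]
A−BK = [0.5036 -0.2271; -1.9964 0.7729]
AᵀP(A−BK) = [4.1066 -0.6104; -0.6104 1.0392]
P' = Q + AᵀP(A−BK) = [12.1066 5.3896; 5.3896 10.0392]
tr(P') = 22.1458


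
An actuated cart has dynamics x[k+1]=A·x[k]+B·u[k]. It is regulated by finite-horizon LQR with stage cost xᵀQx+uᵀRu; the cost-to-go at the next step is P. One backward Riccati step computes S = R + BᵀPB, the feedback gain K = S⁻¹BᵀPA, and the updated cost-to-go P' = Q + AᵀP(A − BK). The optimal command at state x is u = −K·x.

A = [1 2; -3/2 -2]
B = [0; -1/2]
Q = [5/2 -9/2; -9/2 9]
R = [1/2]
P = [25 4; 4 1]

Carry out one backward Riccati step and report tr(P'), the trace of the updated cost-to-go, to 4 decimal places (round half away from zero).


BᵀP = [-2.0000 -0.5000]
S = R + BᵀPB = [1/2] + [0.2500] = [0.7500]
BᵀPA = [-1.2500 -3.0000]
K = S⁻¹·BᵀPA = [-1.6667 -4.0000]
A−BK = [1.0000 2.0000; -2.3333 -4.0000]
AᵀP(A−BK) = [13.1667 28.0000; 28.0000 60.0000]
P' = Q + AᵀP(A−BK) = [15.6667 23.5000; 23.5000 69.0000]
tr(P') = 84.6667

84.6667


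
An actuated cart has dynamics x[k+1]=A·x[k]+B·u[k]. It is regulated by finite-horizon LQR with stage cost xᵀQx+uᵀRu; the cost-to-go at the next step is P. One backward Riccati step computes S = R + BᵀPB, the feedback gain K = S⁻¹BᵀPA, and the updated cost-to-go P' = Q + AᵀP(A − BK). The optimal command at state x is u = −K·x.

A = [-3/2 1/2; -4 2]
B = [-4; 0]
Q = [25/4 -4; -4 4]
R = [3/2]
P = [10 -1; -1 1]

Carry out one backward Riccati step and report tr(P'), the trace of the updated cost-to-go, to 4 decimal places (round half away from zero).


BᵀP = [-40.0000 4.0000]
S = R + BᵀPB = [3/2] + [160.0000] = [161.5000]
BᵀPA = [44.0000 -12.0000]
K = S⁻¹·BᵀPA = [0.2724 -0.0743]
A−BK = [-0.4102 0.2028; -4.0000 2.0000]
AᵀP(A−BK) = [14.5124 -7.2307; -7.2307 3.6084]
P' = Q + AᵀP(A−BK) = [20.7624 -11.2307; -11.2307 7.6084]
tr(P') = 28.3707

28.3707


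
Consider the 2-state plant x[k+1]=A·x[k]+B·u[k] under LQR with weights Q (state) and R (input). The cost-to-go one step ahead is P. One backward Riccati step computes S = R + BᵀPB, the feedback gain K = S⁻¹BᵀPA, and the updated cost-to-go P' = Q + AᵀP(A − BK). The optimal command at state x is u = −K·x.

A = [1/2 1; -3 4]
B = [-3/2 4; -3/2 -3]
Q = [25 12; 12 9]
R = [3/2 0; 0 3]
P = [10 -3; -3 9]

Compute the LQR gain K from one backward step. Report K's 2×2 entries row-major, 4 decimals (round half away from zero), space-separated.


0.9477 -1.7171 0.4928 -0.4201

BᵀP = [-10.5000 -9.0000; 49.0000 -39.0000]
S = R + BᵀPB = [3/2 0; 0 3] + [29.2500 -15.0000; -15.0000 313.0000] = [30.7500 -15.0000; -15.0000 316.0000]
BᵀPA = [21.7500 -46.5000; 141.5000 -107.0000]
K = S⁻¹·BᵀPA = [0.9477 -1.7171; 0.4928 -0.4201]
A−BK = [-0.0495 0.1048; -0.1002 0.1640]
AᵀP(A−BK) = [2.1607 -3.2059; -3.2059 5.2009]
P' = Q + AᵀP(A−BK) = [27.1607 8.7941; 8.7941 14.2009]
tr(P') = 41.3616


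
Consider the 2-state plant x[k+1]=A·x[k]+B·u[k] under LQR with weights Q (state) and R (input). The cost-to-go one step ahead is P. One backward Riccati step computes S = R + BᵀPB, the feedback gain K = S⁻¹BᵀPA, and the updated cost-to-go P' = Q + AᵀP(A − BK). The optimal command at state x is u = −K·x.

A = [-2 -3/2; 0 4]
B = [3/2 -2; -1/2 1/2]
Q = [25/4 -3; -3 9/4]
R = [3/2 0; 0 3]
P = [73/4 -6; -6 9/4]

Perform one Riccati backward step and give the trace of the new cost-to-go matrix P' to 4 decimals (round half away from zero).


BᵀP = [30.3750 -10.1250; -39.5000 13.1250]
S = R + BᵀPB = [3/2 0; 0 3] + [50.6250 -65.8125; -65.8125 85.5625] = [52.1250 -65.8125; -65.8125 88.5625]
BᵀPA = [-60.7500 -86.0625; 79.0000 111.7500]
K = S⁻¹·BᵀPA = [-0.6350 -0.9380; 0.4202 0.5648]
A−BK = [-0.2072 1.0365; -0.5276 3.2486]
AᵀP(A−BK) = [1.2324 1.1493; 1.1493 5.2223]
P' = Q + AᵀP(A−BK) = [7.4824 -1.8507; -1.8507 7.4723]
tr(P') = 14.9547

14.9547


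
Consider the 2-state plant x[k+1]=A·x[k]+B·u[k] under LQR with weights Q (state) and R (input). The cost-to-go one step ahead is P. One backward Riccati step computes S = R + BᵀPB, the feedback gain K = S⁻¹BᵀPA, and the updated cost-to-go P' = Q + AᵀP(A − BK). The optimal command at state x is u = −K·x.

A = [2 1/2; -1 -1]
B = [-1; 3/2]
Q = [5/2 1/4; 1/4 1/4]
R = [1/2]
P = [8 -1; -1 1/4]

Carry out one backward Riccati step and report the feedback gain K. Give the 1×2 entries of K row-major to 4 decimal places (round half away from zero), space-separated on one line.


BᵀP = [-9.5000 1.3750]
S = R + BᵀPB = [1/2] + [11.5625] = [12.0625]
BᵀPA = [-20.3750 -6.1250]
K = S⁻¹·BᵀPA = [-1.6891 -0.5078]
A−BK = [0.3109 -0.0078; 1.5337 -0.2383]
AᵀP(A−BK) = [1.8342 0.4041; 0.4041 0.1399]
P' = Q + AᵀP(A−BK) = [4.3342 0.6541; 0.6541 0.3899]
tr(P') = 4.7241

-1.6891 -0.5078


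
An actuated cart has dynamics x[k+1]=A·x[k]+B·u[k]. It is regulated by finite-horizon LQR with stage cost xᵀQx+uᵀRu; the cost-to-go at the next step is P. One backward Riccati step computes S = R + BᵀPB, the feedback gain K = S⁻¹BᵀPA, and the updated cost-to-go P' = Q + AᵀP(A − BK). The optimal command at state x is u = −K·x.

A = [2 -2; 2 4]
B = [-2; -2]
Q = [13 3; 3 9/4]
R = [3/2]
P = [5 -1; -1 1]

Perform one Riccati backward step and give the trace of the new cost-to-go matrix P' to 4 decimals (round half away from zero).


BᵀP = [-8.0000 0.0000]
S = R + BᵀPB = [3/2] + [16.0000] = [17.5000]
BᵀPA = [-16.0000 16.0000]
K = S⁻¹·BᵀPA = [-0.9143 0.9143]
A−BK = [0.1714 -0.1714; 0.1714 5.8286]
AᵀP(A−BK) = [1.3714 -1.3714; -1.3714 37.3714]
P' = Q + AᵀP(A−BK) = [14.3714 1.6286; 1.6286 39.6214]
tr(P') = 53.9929

53.9929


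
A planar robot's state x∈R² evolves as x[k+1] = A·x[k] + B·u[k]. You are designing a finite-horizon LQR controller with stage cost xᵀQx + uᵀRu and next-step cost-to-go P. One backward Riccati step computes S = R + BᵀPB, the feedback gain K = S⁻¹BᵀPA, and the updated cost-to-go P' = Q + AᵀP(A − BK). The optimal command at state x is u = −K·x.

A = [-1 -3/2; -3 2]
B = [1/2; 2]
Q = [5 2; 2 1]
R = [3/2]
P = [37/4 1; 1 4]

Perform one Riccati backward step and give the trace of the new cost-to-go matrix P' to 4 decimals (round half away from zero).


38.4628

BᵀP = [6.6250 8.5000]
S = R + BᵀPB = [3/2] + [20.3125] = [21.8125]
BᵀPA = [-32.1250 7.0625]
K = S⁻¹·BᵀPA = [-1.4728 0.3238]
A−BK = [-0.2636 -1.6619; -0.0544 1.3524]
AᵀP(A−BK) = [3.9370 2.7765; 2.7765 28.5258]
P' = Q + AᵀP(A−BK) = [8.9370 4.7765; 4.7765 29.5258]
tr(P') = 38.4628


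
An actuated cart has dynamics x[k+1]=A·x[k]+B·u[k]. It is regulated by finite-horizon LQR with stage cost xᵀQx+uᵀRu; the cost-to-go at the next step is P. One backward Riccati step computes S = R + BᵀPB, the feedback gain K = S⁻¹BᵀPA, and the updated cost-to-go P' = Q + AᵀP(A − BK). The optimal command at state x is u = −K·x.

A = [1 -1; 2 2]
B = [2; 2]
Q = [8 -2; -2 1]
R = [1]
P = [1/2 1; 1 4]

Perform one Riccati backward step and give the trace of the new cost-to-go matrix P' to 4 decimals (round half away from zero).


BᵀP = [3.0000 10.0000]
S = R + BᵀPB = [1] + [26.0000] = [27.0000]
BᵀPA = [23.0000 17.0000]
K = S⁻¹·BᵀPA = [0.8519 0.6296]
A−BK = [-0.7037 -2.2593; 0.2963 0.7407]
AᵀP(A−BK) = [0.9074 1.0185; 1.0185 1.7963]
P' = Q + AᵀP(A−BK) = [8.9074 -0.9815; -0.9815 2.7963]
tr(P') = 11.7037

11.7037


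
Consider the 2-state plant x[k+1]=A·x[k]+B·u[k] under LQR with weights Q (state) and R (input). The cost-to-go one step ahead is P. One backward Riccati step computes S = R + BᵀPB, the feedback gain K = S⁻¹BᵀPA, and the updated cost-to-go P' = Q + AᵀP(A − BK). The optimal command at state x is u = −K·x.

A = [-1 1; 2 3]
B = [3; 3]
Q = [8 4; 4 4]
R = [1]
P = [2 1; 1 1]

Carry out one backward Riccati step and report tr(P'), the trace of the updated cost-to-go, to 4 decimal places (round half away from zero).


14.9565

BᵀP = [9.0000 6.0000]
S = R + BᵀPB = [1] + [45.0000] = [46.0000]
BᵀPA = [3.0000 27.0000]
K = S⁻¹·BᵀPA = [0.0652 0.5870]
A−BK = [-1.1957 -0.7609; 1.8043 1.2391]
AᵀP(A−BK) = [1.8043 1.2391; 1.2391 1.1522]
P' = Q + AᵀP(A−BK) = [9.8043 5.2391; 5.2391 5.1522]
tr(P') = 14.9565


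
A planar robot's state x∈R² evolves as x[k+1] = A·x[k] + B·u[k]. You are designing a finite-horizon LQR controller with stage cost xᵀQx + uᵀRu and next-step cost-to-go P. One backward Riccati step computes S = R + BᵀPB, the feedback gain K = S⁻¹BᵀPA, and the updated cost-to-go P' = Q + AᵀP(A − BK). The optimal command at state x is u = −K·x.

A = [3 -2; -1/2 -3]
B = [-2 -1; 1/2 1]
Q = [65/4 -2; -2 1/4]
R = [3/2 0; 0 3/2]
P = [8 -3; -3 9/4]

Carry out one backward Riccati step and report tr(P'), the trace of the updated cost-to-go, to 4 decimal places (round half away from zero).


BᵀP = [-17.5000 7.1250; -11.0000 5.2500]
S = R + BᵀPB = [3/2 0; 0 3/2] + [38.5625 24.6250; 24.6250 16.2500] = [40.0625 24.6250; 24.6250 17.7500]
BᵀPA = [-56.0625 13.6250; -35.6250 6.2500]
K = S⁻¹·BᵀPA = [-1.1253 0.8397; -0.4458 -0.8129]
A−BK = [0.3035 -1.1334; 0.5085 -2.6070]
AᵀP(A−BK) = [2.5904 -2.5058; -2.5058 9.8890]
P' = Q + AᵀP(A−BK) = [18.8404 -4.5058; -4.5058 10.1390]
tr(P') = 28.9794

28.9794


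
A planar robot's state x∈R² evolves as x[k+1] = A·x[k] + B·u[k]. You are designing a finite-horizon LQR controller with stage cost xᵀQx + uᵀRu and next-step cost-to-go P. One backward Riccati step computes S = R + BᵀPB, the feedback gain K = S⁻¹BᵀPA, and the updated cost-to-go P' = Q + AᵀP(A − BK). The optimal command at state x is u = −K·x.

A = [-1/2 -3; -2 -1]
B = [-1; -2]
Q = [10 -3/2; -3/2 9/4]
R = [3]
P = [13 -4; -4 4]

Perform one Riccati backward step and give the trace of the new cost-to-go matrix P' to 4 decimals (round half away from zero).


91.0469

BᵀP = [-5.0000 -4.0000]
S = R + BᵀPB = [3] + [13.0000] = [16.0000]
BᵀPA = [10.5000 19.0000]
K = S⁻¹·BᵀPA = [0.6563 1.1875]
A−BK = [0.1563 -1.8125; -0.6875 1.3750]
AᵀP(A−BK) = [4.3594 -10.9688; -10.9688 74.4375]
P' = Q + AᵀP(A−BK) = [14.3594 -12.4688; -12.4688 76.6875]
tr(P') = 91.0469


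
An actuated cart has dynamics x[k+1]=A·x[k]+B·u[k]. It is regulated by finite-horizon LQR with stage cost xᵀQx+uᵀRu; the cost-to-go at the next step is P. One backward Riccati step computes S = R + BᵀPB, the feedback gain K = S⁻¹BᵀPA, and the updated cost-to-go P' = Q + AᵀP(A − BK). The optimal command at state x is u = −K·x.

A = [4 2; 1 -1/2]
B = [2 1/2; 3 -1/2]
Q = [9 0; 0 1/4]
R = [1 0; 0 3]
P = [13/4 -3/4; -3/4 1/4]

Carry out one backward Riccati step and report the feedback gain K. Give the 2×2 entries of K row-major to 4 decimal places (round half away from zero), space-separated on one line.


BᵀP = [4.2500 -0.7500; 2.0000 -0.5000]
S = R + BᵀPB = [1 0; 0 3] + [6.2500 2.5000; 2.5000 1.2500] = [7.2500 2.5000; 2.5000 4.2500]
BᵀPA = [16.2500 8.8750; 7.5000 4.2500]
K = S⁻¹·BᵀPA = [2.0483 1.1031; 0.5598 0.3511]
A−BK = [-0.3766 -0.3817; -4.8651 -3.6336]
AᵀP(A−BK) = [8.7659 5.3168; 5.3168 3.2805]
P' = Q + AᵀP(A−BK) = [17.7659 5.3168; 5.3168 3.5305]
tr(P') = 21.2964

2.0483 1.1031 0.5598 0.3511


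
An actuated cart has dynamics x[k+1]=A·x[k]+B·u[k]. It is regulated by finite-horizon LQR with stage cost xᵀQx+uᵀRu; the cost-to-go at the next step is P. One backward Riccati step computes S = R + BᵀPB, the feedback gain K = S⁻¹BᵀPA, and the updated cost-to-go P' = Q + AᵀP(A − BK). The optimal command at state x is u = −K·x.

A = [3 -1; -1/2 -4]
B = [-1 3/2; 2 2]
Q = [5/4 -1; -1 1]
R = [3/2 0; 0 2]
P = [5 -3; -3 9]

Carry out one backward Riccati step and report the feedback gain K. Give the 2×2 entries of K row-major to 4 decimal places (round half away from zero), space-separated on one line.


-1.2366 -0.8225 0.9371 -1.1048

BᵀP = [-11.0000 21.0000; 1.5000 13.5000]
S = R + BᵀPB = [3/2 0; 0 2] + [53.0000 25.5000; 25.5000 29.2500] = [54.5000 25.5000; 25.5000 31.2500]
BᵀPA = [-43.5000 -73.0000; -2.2500 -55.5000]
K = S⁻¹·BᵀPA = [-1.2366 -0.8225; 0.9371 -1.1048]
A−BK = [0.3578 -0.1653; 0.0991 -0.1453]
AᵀP(A−BK) = [4.5657 -0.7650; -0.7650 3.6386]
P' = Q + AᵀP(A−BK) = [5.8157 -1.7650; -1.7650 4.6386]
tr(P') = 10.4543


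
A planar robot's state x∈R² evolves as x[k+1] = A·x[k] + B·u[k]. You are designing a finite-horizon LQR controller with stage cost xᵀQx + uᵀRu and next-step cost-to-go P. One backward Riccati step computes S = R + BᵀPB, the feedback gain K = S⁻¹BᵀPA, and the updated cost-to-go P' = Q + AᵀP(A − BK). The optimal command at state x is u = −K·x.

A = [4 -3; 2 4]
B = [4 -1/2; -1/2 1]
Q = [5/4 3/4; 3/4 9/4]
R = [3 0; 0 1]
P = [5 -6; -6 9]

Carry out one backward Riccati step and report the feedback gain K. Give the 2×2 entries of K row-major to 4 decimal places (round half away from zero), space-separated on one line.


BᵀP = [23.0000 -28.5000; -8.5000 12.0000]
S = R + BᵀPB = [3 0; 0 1] + [106.2500 -40.0000; -40.0000 16.2500] = [109.2500 -40.0000; -40.0000 17.2500]
BᵀPA = [35.0000 -183.0000; -10.0000 73.5000]
K = S⁻¹·BᵀPA = [0.7160 -0.7617; 1.0806 2.4946]
A−BK = [1.6763 1.2941; 1.2774 1.1245]
AᵀP(A−BK) = [5.7457 3.6055; 3.6055 10.2552]
P' = Q + AᵀP(A−BK) = [6.9957 4.3555; 4.3555 12.5052]
tr(P') = 19.5009

0.7160 -0.7617 1.0806 2.4946


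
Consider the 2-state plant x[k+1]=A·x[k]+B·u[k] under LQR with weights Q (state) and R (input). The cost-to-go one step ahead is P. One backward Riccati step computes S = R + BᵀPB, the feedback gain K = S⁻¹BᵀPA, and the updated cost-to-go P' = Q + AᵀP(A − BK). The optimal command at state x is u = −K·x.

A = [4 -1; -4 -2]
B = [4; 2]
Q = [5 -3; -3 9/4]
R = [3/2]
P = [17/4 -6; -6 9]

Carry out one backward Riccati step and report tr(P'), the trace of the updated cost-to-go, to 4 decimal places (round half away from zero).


BᵀP = [5.0000 -6.0000]
S = R + BᵀPB = [3/2] + [8.0000] = [9.5000]
BᵀPA = [44.0000 7.0000]
K = S⁻¹·BᵀPA = [4.6316 0.7368]
A−BK = [-14.5263 -3.9474; -13.2632 -3.4737]
AᵀP(A−BK) = [200.2105 46.5789; 46.5789 11.0921]
P' = Q + AᵀP(A−BK) = [205.2105 43.5789; 43.5789 13.3421]
tr(P') = 218.5526

218.5526


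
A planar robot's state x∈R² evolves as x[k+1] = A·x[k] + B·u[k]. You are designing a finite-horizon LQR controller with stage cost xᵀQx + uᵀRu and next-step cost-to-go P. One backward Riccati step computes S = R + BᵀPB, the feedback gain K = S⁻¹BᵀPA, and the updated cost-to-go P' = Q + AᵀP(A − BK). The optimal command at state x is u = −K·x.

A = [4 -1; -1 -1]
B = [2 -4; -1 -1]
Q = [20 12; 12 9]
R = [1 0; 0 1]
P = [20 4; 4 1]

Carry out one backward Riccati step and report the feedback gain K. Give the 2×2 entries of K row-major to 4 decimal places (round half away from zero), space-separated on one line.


BᵀP = [36.0000 7.0000; -84.0000 -17.0000]
S = R + BᵀPB = [1 0; 0 1] + [65.0000 -151.0000; -151.0000 353.0000] = [66.0000 -151.0000; -151.0000 354.0000]
BᵀPA = [137.0000 -43.0000; -319.0000 101.0000]
K = S⁻¹·BᵀPA = [0.5844 0.0515; -0.6519 0.3073]
A−BK = [0.2238 0.1261; -1.0675 -0.6412]
AᵀP(A−BK) = [0.9964 -0.0337; -0.0337 0.1794]
P' = Q + AᵀP(A−BK) = [20.9964 11.9663; 11.9663 9.1794]
tr(P') = 30.1758

0.5844 0.0515 -0.6519 0.3073


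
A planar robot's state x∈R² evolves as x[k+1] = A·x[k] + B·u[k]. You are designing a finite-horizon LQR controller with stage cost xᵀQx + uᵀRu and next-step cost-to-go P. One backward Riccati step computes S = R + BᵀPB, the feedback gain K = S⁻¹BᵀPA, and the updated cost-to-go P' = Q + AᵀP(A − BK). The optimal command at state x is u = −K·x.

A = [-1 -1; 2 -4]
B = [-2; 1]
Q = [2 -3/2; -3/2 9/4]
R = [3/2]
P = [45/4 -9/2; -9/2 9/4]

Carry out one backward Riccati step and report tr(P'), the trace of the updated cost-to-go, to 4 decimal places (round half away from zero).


BᵀP = [-27.0000 11.2500]
S = R + BᵀPB = [3/2] + [65.2500] = [66.7500]
BᵀPA = [49.5000 -18.0000]
K = S⁻¹·BᵀPA = [0.7416 -0.2697]
A−BK = [0.4831 -1.5393; 1.2584 -3.7303]
AᵀP(A−BK) = [1.5421 -2.4017; -2.4017 6.3961]
P' = Q + AᵀP(A−BK) = [3.5421 -3.9017; -3.9017 8.6461]
tr(P') = 12.1882

12.1882


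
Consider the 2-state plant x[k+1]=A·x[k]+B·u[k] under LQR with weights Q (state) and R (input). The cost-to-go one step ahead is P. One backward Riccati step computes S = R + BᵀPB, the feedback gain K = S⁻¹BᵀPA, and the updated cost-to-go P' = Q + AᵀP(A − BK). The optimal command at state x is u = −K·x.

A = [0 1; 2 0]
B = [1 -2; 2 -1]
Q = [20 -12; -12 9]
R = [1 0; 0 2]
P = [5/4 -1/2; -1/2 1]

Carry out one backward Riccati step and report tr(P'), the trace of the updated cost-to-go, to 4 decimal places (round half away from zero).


BᵀP = [0.2500 1.5000; -2.0000 0.0000]
S = R + BᵀPB = [1 0; 0 2] + [3.2500 -2.0000; -2.0000 4.0000] = [4.2500 -2.0000; -2.0000 6.0000]
BᵀPA = [3.0000 0.2500; 0.0000 -2.0000]
K = S⁻¹·BᵀPA = [0.8372 -0.1163; 0.2791 -0.3721]
A−BK = [-0.2791 0.3721; 0.6047 -0.1395]
AᵀP(A−BK) = [1.4884 -0.6512; -0.6512 0.5349]
P' = Q + AᵀP(A−BK) = [21.4884 -12.6512; -12.6512 9.5349]
tr(P') = 31.0233

31.0233


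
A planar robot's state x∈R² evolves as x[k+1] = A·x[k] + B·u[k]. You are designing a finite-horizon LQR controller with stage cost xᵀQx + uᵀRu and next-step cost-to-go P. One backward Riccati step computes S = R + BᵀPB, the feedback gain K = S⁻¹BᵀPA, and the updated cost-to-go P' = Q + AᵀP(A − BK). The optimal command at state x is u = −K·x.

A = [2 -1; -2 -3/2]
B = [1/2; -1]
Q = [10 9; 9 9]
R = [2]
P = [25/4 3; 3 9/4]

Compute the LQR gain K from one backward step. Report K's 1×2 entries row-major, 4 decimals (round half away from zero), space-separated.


BᵀP = [0.1250 -0.7500]
S = R + BᵀPB = [2] + [0.8125] = [2.8125]
BᵀPA = [1.7500 1.0000]
K = S⁻¹·BᵀPA = [0.6222 0.3556]
A−BK = [1.6889 -1.1778; -1.3778 -1.1444]
AᵀP(A−BK) = [8.9111 -9.3722; -9.3722 19.9569]
P' = Q + AᵀP(A−BK) = [18.9111 -0.3722; -0.3722 28.9569]
tr(P') = 47.8681

0.6222 0.3556


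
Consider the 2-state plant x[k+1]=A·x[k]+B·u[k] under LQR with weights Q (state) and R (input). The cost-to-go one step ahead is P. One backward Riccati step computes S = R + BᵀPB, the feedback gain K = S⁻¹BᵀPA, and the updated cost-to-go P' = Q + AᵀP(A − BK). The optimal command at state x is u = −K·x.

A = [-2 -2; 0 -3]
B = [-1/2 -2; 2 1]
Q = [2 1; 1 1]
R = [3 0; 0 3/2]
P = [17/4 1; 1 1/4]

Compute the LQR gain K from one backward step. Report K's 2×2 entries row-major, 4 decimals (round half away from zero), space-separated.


BᵀP = [-0.1250 0.0000; -7.5000 -1.7500]
S = R + BᵀPB = [3 0; 0 3/2] + [0.0625 0.2500; 0.2500 13.2500] = [3.0625 0.2500; 0.2500 14.7500]
BᵀPA = [0.2500 0.2500; 15.0000 20.2500]
K = S⁻¹·BᵀPA = [-0.0014 -0.0305; 1.0170 1.3734]
A−BK = [0.0333 0.7316; -1.0142 -4.3124]
AᵀP(A−BK) = [1.7458 2.4067; 2.4067 3.4463]
P' = Q + AᵀP(A−BK) = [3.7458 3.4067; 3.4067 4.4463]
tr(P') = 8.1921

-0.0014 -0.0305 1.0170 1.3734
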